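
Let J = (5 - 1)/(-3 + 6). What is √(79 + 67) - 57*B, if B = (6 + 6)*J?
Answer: -912 + √146 ≈ -899.92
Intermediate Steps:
J = 4/3 ≈ 1.3333
B = 16 (B = (6 + 6)*(4/3) = 12*(4/3) = 16)
√(79 + 67) - 57*B = √(79 + 67) - 57*16 = √146 - 912 = -912 + √146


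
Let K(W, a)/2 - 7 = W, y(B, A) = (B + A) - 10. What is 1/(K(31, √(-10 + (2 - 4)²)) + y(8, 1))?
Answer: 1/75 ≈ 0.013333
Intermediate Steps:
y(B, A) = -10 + A + B (y(B, A) = (A + B) - 10 = -10 + A + B)
K(W, a) = 14 + 2*W
1/(K(31, √(-10 + (2 - 4)²)) + y(8, 1)) = 1/((14 + 2*31) + (-10 + 1 + 8)) = 1/((14 + 62) - 1) = 1/(76 - 1) = 1/75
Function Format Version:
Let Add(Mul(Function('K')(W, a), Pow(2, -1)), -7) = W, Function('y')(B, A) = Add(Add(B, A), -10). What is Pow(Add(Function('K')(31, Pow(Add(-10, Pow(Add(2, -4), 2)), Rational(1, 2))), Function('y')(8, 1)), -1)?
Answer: Rational(1, 75) ≈ 0.013333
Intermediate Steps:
Function('y')(B, A) = Add(-10, A, B) (Function('y')(B, A) = Add(Add(A, B), -10) = Add(-10, A, B))
Function('K')(W, a) = Add(14, Mul(2, W))
Pow(Add(Function('K')(31, Pow(Add(-10, Pow(Add(2, -4), 2)), Rational(1, 2))), Function('y')(8, 1)), -1) = Pow(Add(Add(14, Mul(2, 31)), Add(-10, 1, 8)), -1) = Pow(Add(Add(14, 62), -1), -1) = Pow(Add(76, -1), -1) = Pow(75, -1) = Rational(1, 75)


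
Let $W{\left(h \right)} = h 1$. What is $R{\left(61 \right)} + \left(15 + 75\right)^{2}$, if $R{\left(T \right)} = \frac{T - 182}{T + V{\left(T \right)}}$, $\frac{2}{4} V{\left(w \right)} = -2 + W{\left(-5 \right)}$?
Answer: $\frac{380579}{47} \approx 8097.4$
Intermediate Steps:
$W{\left(h \right)} = h$
$V{\left(w \right)} = -14$ ($V{\left(w \right)} = 2 \left(-2 - 5\right) = 2 \left(-7\right) = -14$)
$R{\left(T \right)} = \frac{-182 + T}{-14 + T}$ ($R{\left(T \right)} = \frac{T - 182}{T - 14} = \frac{-182 + T}{-14 + T}$)
$R{\left(61 \right)} + \left(15 + 75\right)^{2} = \frac{-182 + 61}{-14 + 61} + \left(15 + 75\right)^{2} = \frac{1}{47} \left(-121\right) + 90^{2} = \frac{1}{47} \left(-121\right) + 8100 = - \frac{121}{47} + 8100 = \frac{380579}{47}$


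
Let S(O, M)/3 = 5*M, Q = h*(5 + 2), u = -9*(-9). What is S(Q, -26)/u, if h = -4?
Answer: -130/27 ≈ -4.8148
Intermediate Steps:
u = 81
Q = -28 (Q = -4*(5 + 2) = -4*7 = -28)
S(O, M) = 15*M (S(O, M) = 3*(5*M) = 15*M)
S(Q, -26)/u = (15*(-26))/81 = -390*1/81 = -130/27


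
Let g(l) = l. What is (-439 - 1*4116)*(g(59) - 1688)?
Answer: 7420095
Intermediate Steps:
(-439 - 1*4116)*(g(59) - 1688) = (-439 - 1*4116)*(59 - 1688) = (-439 - 4116)*(-1629) = -4555*(-1629) = 7420095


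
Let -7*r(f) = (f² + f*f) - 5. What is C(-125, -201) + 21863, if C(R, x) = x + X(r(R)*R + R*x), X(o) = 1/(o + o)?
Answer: 176826906007/8163000 ≈ 21662.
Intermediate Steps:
r(f) = 5/7 - 2*f²/7 (r(f) = -((f² + f*f) - 5)/7 = -((f² + f²) - 5)/7 = -(2*f² - 5)/7 = -(-5 + 2*f²)/7 = 5/7 - 2*f²/7)
X(o) = 1/(2*o)
C(R, x) = x + 1/(2*(R*x + R*(5/7 - 2*R²/7))) (C(R, x) = x + 1/(2*((5/7 - 2*R²/7)*R + R*x)) = x + 1/(2*(R*(5/7 - 2*R²/7) + R*x)) = x + 1/(2*(R*x + R*(5/7 - 2*R²/7))))
C(-125, -201) + 21863 = (7/2 - 125*(-201)*(5 - 2*(-125)² + 7*(-201)))/((-125)*(5 - 2*(-125)² + 7*(-201))) + 21863 = -(7/2 - 125*(-201)*(5 - 2*15625 - 1407))/(125*(5 - 2*15625 - 1407)) + 21863 = -(7/2 - 125*(-201)*(5 - 31250 - 1407))/(125*(5 - 31250 - 1407)) + 21863 = -1/125*(7/2 - 125*(-201)*(-32652))/(-32652) + 21863 = -1/125*(-1/32652)*(7/2 - 820381500) + 21863 = -1/125*(-1/32652)*(-1640762993/2) + 21863 = -1640762993/8163000 + 21863 = 176826906007/8163000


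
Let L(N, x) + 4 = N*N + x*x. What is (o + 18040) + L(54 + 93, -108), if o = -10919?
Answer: 40390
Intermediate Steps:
L(N, x) = -4 + N**2 + x**2 (L(N, x) = -4 + (N*N + x*x) = -4 + (N**2 + x**2) = -4 + N**2 + x**2)
(o + 18040) + L(54 + 93, -108) = (-10919 + 18040) + (-4 + (54 + 93)**2 + (-108)**2) = 7121 + (-4 + 147**2 + 11664) = 7121 + (-4 + 21609 + 11664) = 7121 + 33269 = 40390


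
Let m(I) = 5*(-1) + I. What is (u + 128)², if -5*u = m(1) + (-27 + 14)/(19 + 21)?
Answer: 664247529/40000 ≈ 16606.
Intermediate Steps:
m(I) = -5 + I
u = 173/200 (u = -((-5 + 1) + (-27 + 14)/(19 + 21))/5 = -(-4 - 13/40)/5 = -⅕*(-173/40) = 173/200 ≈ 0.86500)
(u + 128)² = (173/200 + 128)² = (25773/200)² = 664247529/40000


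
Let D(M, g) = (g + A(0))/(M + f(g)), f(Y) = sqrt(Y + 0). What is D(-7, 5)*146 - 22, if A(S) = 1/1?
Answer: -1775/11 - 219*sqrt(5)/11 ≈ -205.88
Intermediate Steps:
f(Y) = sqrt(Y)
A(S) = 1
D(M, g) = (1 + g)/(M + sqrt(g)) (D(M, g) = (g + 1)/(M + sqrt(g)) = (1 + g)/(M + sqrt(g)))
D(-7, 5)*146 - 22 = ((1 + 5)/(-7 + sqrt(5)))*146 - 22 = (6/(-7 + sqrt(5)))*146 - 22 = 876/(-7 + sqrt(5)) - 22 = -22 + 876/(-7 + sqrt(5))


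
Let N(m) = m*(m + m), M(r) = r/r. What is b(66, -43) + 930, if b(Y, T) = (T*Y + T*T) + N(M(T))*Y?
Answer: 73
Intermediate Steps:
M(r) = 1
N(m) = 2*m² (N(m) = m*(2*m) = 2*m²)
b(Y, T) = T² + 2*Y + T*Y (b(Y, T) = (T*Y + T*T) + (2*1²)*Y = (T*Y + T²) + (2*1)*Y = (T² + T*Y) + 2*Y = T² + 2*Y + T*Y)
b(66, -43) + 930 = ((-43)² + 2*66 - 43*66) + 930 = (1849 + 132 - 2838) + 930 = -857 + 930 = 73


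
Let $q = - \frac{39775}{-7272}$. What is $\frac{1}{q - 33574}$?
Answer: $- \frac{7272}{244110353} \approx -2.979 \cdot 10^{-5}$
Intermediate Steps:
$q = \frac{39775}{7272}$ ($q = \left(-39775\right) \left(- \frac{1}{7272}\right) = \frac{39775}{7272} \approx 5.4696$)
$\frac{1}{q - 33574} = \frac{1}{\frac{39775}{7272} - 33574} = \frac{1}{- \frac{244110353}{7272}} = - \frac{7272}{244110353}$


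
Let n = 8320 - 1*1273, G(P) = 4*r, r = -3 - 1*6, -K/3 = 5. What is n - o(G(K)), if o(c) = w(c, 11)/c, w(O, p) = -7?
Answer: 253685/36 ≈ 7046.8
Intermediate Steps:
K = -15 (K = -3*5 = -15)
r = -9 (r = -3 - 6 = -9)
G(P) = -36 (G(P) = 4*(-9) = -36)
o(c) = -7/c
n = 7047 (n = 8320 - 1273 = 7047)
n - o(G(K)) = 7047 - (-7)/(-36) = 7047 - (-7)*(-1)/36 = 7047 - 1*7/36 = 7047 - 7/36 = 253685/36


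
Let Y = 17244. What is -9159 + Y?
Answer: 8085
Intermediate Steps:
-9159 + Y = -9159 + 17244 = 8085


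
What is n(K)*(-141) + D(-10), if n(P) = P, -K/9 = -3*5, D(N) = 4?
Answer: -19031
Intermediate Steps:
K = 135 (K = -(-27)*5 = -9*(-15) = 135)
n(K)*(-141) + D(-10) = 135*(-141) + 4 = -19035 + 4 = -19031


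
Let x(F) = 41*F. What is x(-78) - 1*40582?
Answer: -43780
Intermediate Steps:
x(-78) - 1*40582 = 41*(-78) - 1*40582 = -3198 - 40582 = -43780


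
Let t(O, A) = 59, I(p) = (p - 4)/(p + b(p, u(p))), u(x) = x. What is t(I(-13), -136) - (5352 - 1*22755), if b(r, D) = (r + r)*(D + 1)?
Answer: 17462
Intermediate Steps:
b(r, D) = 2*r*(1 + D) (b(r, D) = (2*r)*(1 + D) = 2*r*(1 + D))
I(p) = (-4 + p)/(p + 2*p*(1 + p)) (I(p) = (p - 4)/(p + 2*p*(1 + p)) = (-4 + p)/(p + 2*p*(1 + p)))
t(I(-13), -136) - (5352 - 1*22755) = 59 - (5352 - 1*22755) = 59 - (5352 - 22755) = 59 - 1*(-17403) = 59 + 17403 = 17462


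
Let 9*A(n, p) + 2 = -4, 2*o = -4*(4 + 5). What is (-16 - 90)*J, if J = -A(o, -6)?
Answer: -212/3 ≈ -70.667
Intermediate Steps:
o = -18 (o = (-4*(4 + 5))/2 = (-4*9)/2 = (½)*(-36) = -18)
A(n, p) = -⅔ (A(n, p) = -2/9 + (⅑)*(-4) = -2/9 - 4/9 = -⅔)
J = ⅔ (J = -1*(-⅔) = ⅔ ≈ 0.66667)
(-16 - 90)*J = (-16 - 90)*(⅔) = -106*⅔ = -212/3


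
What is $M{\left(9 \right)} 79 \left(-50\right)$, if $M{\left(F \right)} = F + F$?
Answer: $-71100$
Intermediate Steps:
$M{\left(F \right)} = 2 F$
$M{\left(9 \right)} 79 \left(-50\right) = 2 \cdot 9 \cdot 79 \left(-50\right) = 18 \cdot 79 \left(-50\right) = 1422 \left(-50\right) = -71100$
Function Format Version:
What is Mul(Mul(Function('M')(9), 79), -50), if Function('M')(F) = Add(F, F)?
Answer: -71100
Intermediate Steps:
Function('M')(F) = Mul(2, F)
Mul(Mul(Function('M')(9), 79), -50) = Mul(Mul(Mul(2, 9), 79), -50) = Mul(Mul(18, 79), -50) = Mul(1422, -50) = -71100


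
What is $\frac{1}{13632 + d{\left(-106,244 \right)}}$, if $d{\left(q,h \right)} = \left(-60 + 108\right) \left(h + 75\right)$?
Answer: $\frac{1}{28944} \approx 3.4549 \cdot 10^{-5}$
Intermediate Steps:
$d{\left(q,h \right)} = 3600 + 48 h$ ($d{\left(q,h \right)} = 48 \left(75 + h\right) = 3600 + 48 h$)
$\frac{1}{13632 + d{\left(-106,244 \right)}} = \frac{1}{13632 + \left(3600 + 48 \cdot 244\right)} = \frac{1}{13632 + \left(3600 + 11712\right)} = \frac{1}{13632 + 15312} = \frac{1}{28944}$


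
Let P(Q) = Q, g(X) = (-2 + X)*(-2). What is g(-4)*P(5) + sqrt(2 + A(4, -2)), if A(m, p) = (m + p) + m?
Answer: 60 + 2*sqrt(2) ≈ 62.828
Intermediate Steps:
A(m, p) = p + 2*m
g(X) = 4 - 2*X
g(-4)*P(5) + sqrt(2 + A(4, -2)) = (4 - 2*(-4))*5 + sqrt(2 + (-2 + 2*4)) = (4 + 8)*5 + sqrt(2 + (-2 + 8)) = 12*5 + sqrt(2 + 6) = 60 + sqrt(8) = 60 + 2*sqrt(2)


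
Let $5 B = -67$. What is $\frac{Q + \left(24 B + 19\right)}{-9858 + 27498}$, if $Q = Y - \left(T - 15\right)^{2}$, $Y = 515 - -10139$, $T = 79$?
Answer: $\frac{31277}{88200} \approx 0.35461$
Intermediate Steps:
$B = - \frac{67}{5}$ ($B = \frac{1}{5} \left(-67\right) = - \frac{67}{5} \approx -13.4$)
$Y = 10654$ ($Y = 515 + 10139 = 10654$)
$Q = 6558$ ($Q = 10654 - \left(79 - 15\right)^{2} = 10654 - 64^{2} = 10654 - 4096 = 6558$)
$\frac{Q + \left(24 B + 19\right)}{-9858 + 27498} = \frac{6558 + \left(24 \left(- \frac{67}{5}\right) + 19\right)}{-9858 + 27498} = \frac{6558 + \left(- \frac{1608}{5} + 19\right)}{17640} = \left(6558 - \frac{1513}{5}\right) \frac{1}{17640} = \frac{31277}{5} \cdot \frac{1}{17640} = \frac{31277}{88200}$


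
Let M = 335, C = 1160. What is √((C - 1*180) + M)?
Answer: √1315 ≈ 36.263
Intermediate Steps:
√((C - 1*180) + M) = √((1160 - 1*180) + 335) = √((1160 - 180) + 335) = √(980 + 335) = √1315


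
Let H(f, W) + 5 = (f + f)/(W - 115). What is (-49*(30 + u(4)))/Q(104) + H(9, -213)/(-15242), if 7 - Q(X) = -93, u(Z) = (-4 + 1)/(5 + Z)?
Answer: -2725222667/187476600 ≈ -14.536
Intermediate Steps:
u(Z) = -3/(5 + Z)
H(f, W) = -5 + 2*f/(-115 + W) (H(f, W) = -5 + (f + f)/(W - 115) = -5 + (2*f)/(-115 + W) = -5 + 2*f/(-115 + W))
Q(X) = 100 (Q(X) = 7 - 1*(-93) = 7 + 93 = 100)
(-49*(30 + u(4)))/Q(104) + H(9, -213)/(-15242) = -49*(30 - 3/(5 + 4))/100 + ((575 - 5*(-213) + 2*9)/(-115 - 213))/(-15242) = -49*(30 - 3/9)*(1/100) + ((575 + 1065 + 18)/(-328))*(-1/15242) = -49*(30 - 3*⅑)*(1/100) - 1/328*1658*(-1/15242) = -49*(30 - ⅓)*(1/100) - 829/164*(-1/15242) = -49*89/3*(1/100) + 829/2499688 = -4361/3*1/100 + 829/2499688 = -4361/300 + 829/2499688 = -2725222667/187476600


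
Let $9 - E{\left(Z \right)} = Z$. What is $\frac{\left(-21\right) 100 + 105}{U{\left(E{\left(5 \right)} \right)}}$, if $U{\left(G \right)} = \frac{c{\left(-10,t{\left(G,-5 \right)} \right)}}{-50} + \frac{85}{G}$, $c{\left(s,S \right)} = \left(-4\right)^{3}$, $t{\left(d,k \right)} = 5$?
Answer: $- \frac{66500}{751} \approx -88.549$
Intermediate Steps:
$c{\left(s,S \right)} = -64$
$E{\left(Z \right)} = 9 - Z$
$U{\left(G \right)} = \frac{32}{25} + \frac{85}{G}$ ($U{\left(G \right)} = - \frac{64}{-50} + \frac{85}{G} = \left(-64\right) \left(- \frac{1}{50}\right) + \frac{85}{G} = \frac{32}{25} + \frac{85}{G}$)
$\frac{\left(-21\right) 100 + 105}{U{\left(E{\left(5 \right)} \right)}} = \frac{\left(-21\right) 100 + 105}{\frac{32}{25} + \frac{85}{9 - 5}} = \frac{-2100 + 105}{\frac{32}{25} + \frac{85}{9 - 5}} = - \frac{1995}{\frac{32}{25} + \frac{85}{4}} = - \frac{1995}{\frac{2253}{100}} = \left(-1995\right) \frac{100}{2253} = - \frac{66500}{751}$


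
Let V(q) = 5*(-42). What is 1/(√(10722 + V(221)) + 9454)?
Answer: 4727/44683802 - 3*√73/22341901 ≈ 0.00010464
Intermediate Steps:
V(q) = -210
1/(√(10722 + V(221)) + 9454) = 1/(√(10722 - 210) + 9454) = 1/(√10512 + 9454) = 1/(12*√73 + 9454) = 1/(9454 + 12*√73)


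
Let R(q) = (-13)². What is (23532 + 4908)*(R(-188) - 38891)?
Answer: -1101253680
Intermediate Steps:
R(q) = 169
(23532 + 4908)*(R(-188) - 38891) = (23532 + 4908)*(169 - 38891) = 28440*(-38722) = -1101253680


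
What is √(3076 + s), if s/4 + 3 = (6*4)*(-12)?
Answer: 2*√478 ≈ 43.726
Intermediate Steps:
s = -1164 (s = -12 + 4*((6*4)*(-12)) = -12 + 4*(24*(-12)) = -12 + 4*(-288) = -12 - 1152 = -1164)
√(3076 + s) = √(3076 - 1164) = √1912 = 2*√478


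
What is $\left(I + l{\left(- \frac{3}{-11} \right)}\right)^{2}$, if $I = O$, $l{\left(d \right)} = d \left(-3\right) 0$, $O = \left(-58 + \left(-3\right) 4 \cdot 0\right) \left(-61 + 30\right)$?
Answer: $3232804$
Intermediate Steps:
$O = 1798$ ($O = \left(-58 - 0\right) \left(-31\right) = \left(-58 + 0\right) \left(-31\right) = \left(-58\right) \left(-31\right) = 1798$)
$l{\left(d \right)} = 0$ ($l{\left(d \right)} = - 3 d 0 = 0$)
$I = 1798$
$\left(I + l{\left(- \frac{3}{-11} \right)}\right)^{2} = \left(1798 + 0\right)^{2} = 1798^{2} = 3232804$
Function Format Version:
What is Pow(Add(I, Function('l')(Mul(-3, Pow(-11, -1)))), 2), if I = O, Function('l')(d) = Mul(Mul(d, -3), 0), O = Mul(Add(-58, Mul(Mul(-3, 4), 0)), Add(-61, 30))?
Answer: 3232804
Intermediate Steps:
O = 1798 (O = Mul(Add(-58, Mul(-12, 0)), -31) = Mul(Add(-58, 0), -31) = Mul(-58, -31) = 1798)
Function('l')(d) = 0 (Function('l')(d) = Mul(Mul(-3, d), 0) = 0)
I = 1798
Pow(Add(I, Function('l')(Mul(-3, Pow(-11, -1)))), 2) = Pow(Add(1798, 0), 2) = Pow(1798, 2) = 3232804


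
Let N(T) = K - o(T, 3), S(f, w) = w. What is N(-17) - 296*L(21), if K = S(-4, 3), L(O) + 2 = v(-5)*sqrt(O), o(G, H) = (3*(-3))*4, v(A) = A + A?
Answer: 631 + 2960*sqrt(21) ≈ 14195.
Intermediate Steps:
v(A) = 2*A
o(G, H) = -36 (o(G, H) = -9*4 = -36)
L(O) = -2 - 10*sqrt(O) (L(O) = -2 + (2*(-5))*sqrt(O) = -2 - 10*sqrt(O))
K = 3
N(T) = 39 (N(T) = 3 - 1*(-36) = 3 + 36 = 39)
N(-17) - 296*L(21) = 39 - 296*(-2 - 10*sqrt(21)) = 39 + (592 + 2960*sqrt(21)) = 631 + 2960*sqrt(21)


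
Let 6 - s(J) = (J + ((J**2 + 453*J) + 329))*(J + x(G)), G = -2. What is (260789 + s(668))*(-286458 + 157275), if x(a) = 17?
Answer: 66318590157390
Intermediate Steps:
s(J) = 6 - (17 + J)*(329 + J**2 + 454*J) (s(J) = 6 - (J + ((J**2 + 453*J) + 329))*(J + 17) = 6 - (J + (329 + J**2 + 453*J))*(17 + J) = 6 - (329 + J**2 + 454*J)*(17 + J) = 6 - (17 + J)*(329 + J**2 + 454*J))
(260789 + s(668))*(-286458 + 157275) = (260789 + (-5587 - 1*668**3 - 8047*668 - 471*668**2))*(-286458 + 157275) = (260789 + (-5587 - 1*298077632 - 5375396 - 471*446224))*(-129183) = (260789 + (-5587 - 298077632 - 5375396 - 210171504))*(-129183) = (260789 - 513630119)*(-129183) = -513369330*(-129183) = 66318590157390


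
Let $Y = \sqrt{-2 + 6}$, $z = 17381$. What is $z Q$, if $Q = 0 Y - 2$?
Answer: $-34762$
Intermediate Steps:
$Y = 2$ ($Y = \sqrt{4} = 2$)
$Q = -2$ ($Q = 0 \cdot 2 - 2 = 0 - 2 = -2$)
$z Q = 17381 \left(-2\right) = -34762$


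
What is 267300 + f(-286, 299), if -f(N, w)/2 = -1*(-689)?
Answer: 265922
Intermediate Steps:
f(N, w) = -1378 (f(N, w) = -(-2)*(-689) = -2*689 = -1378)
267300 + f(-286, 299) = 267300 - 1378 = 265922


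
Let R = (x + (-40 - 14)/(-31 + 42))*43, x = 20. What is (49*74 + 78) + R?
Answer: 47882/11 ≈ 4352.9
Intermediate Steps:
R = 7138/11 (R = (20 + (-40 - 14)/(-31 + 42))*43 = (20 - 54/11)*43 = (166/11)*43 = 7138/11 ≈ 648.91)
(49*74 + 78) + R = (49*74 + 78) + 7138/11 = (3626 + 78) + 7138/11 = 3704 + 7138/11 = 47882/11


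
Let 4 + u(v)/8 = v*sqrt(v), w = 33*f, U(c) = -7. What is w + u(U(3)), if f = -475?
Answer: -15707 - 56*I*sqrt(7) ≈ -15707.0 - 148.16*I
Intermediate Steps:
w = -15675 (w = 33*(-475) = -15675)
u(v) = -32 + 8*v**(3/2) (u(v) = -32 + 8*(v*sqrt(v)) = -32 + 8*v**(3/2))
w + u(U(3)) = -15675 + (-32 + 8*(-7)**(3/2)) = -15675 + (-32 + 8*(-7*I*sqrt(7))) = -15675 + (-32 - 56*I*sqrt(7)) = -15707 - 56*I*sqrt(7)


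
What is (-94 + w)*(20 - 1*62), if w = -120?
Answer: 8988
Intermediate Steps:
(-94 + w)*(20 - 1*62) = (-94 - 120)*(20 - 1*62) = -214*(20 - 62) = -214*(-42) = 8988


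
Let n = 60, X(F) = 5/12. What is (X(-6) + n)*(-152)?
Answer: -27550/3 ≈ -9183.3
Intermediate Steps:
X(F) = 5/12 (X(F) = 5*(1/12) = 5/12)
(X(-6) + n)*(-152) = (5/12 + 60)*(-152) = (725/12)*(-152) = -27550/3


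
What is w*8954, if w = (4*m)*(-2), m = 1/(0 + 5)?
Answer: -71632/5 ≈ -14326.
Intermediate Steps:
m = ⅕ (m = 1/5 = ⅕ ≈ 0.20000)
w = -8/5 (w = (4*(⅕))*(-2) = (⅘)*(-2) = -8/5 ≈ -1.6000)
w*8954 = -8/5*8954 = -71632/5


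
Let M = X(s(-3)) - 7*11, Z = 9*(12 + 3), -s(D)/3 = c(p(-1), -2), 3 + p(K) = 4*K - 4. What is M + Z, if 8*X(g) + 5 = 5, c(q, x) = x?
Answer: 58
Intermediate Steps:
p(K) = -7 + 4*K (p(K) = -3 + (4*K - 4) = -3 + (-4 + 4*K) = -7 + 4*K)
s(D) = 6 (s(D) = -3*(-2) = 6)
X(g) = 0 (X(g) = -5/8 + (1/8)*5 = -5/8 + 5/8 = 0)
Z = 135 (Z = 9*15 = 135)
M = -77 (M = 0 - 7*11 = 0 - 77 = -77)
M + Z = -77 + 135 = 58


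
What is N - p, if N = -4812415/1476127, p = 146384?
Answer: -216086187183/1476127 ≈ -1.4639e+5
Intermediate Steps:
N = -4812415/1476127 (N = -4812415*1/1476127 = -4812415/1476127 ≈ -3.2602)
N - p = -4812415/1476127 - 1*146384 = -4812415/1476127 - 146384 = -216086187183/1476127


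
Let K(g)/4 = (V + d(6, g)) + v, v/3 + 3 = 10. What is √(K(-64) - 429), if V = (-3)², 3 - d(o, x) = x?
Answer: I*√41 ≈ 6.4031*I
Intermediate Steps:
d(o, x) = 3 - x
v = 21 (v = -9 + 3*10 = -9 + 30 = 21)
V = 9
K(g) = 132 - 4*g (K(g) = 4*((9 + (3 - g)) + 21) = 4*((12 - g) + 21) = 4*(33 - g) = 132 - 4*g)
√(K(-64) - 429) = √((132 - 4*(-64)) - 429) = √((132 + 256) - 429) = √(388 - 429) = √(-41) = I*√41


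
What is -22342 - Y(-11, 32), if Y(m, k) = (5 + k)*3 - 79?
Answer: -22374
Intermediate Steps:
Y(m, k) = -64 + 3*k (Y(m, k) = (15 + 3*k) - 79 = -64 + 3*k)
-22342 - Y(-11, 32) = -22342 - (-64 + 3*32) = -22342 - (-64 + 96) = -22342 - 1*32 = -22342 - 32 = -22374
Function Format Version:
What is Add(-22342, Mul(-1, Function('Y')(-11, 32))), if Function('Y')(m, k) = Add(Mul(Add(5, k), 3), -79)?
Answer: -22374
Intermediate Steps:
Function('Y')(m, k) = Add(-64, Mul(3, k)) (Function('Y')(m, k) = Add(Add(15, Mul(3, k)), -79) = Add(-64, Mul(3, k)))
Add(-22342, Mul(-1, Function('Y')(-11, 32))) = Add(-22342, Mul(-1, Add(-64, Mul(3, 32)))) = Add(-22342, Mul(-1, Add(-64, 96))) = Add(-22342, Mul(-1, 32)) = Add(-22342, -32) = -22374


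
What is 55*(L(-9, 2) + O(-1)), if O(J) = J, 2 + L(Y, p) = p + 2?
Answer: 55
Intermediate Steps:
L(Y, p) = p (L(Y, p) = -2 + (p + 2) = -2 + (2 + p) = p)
55*(L(-9, 2) + O(-1)) = 55*(2 - 1) = 55*1 = 55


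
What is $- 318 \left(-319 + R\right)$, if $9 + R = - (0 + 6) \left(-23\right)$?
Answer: $60420$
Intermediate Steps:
$R = 129$ ($R = -9 + - (0 + 6) \left(-23\right) = -9 + \left(-1\right) 6 \left(-23\right) = -9 - -138 = -9 + 138 = 129$)
$- 318 \left(-319 + R\right) = - 318 \left(-319 + 129\right) = \left(-318\right) \left(-190\right) = 60420$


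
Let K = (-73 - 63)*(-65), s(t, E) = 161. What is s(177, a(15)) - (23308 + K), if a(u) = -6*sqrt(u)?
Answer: -31987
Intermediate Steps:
K = 8840 (K = -136*(-65) = 8840)
s(177, a(15)) - (23308 + K) = 161 - (23308 + 8840) = 161 - 1*32148 = 161 - 32148 = -31987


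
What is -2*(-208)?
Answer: 416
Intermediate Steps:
-2*(-208) = -1*(-416) = 416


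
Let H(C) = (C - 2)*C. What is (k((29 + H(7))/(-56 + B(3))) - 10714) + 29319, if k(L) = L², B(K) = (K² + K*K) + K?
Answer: 22795221/1225 ≈ 18608.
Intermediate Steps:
B(K) = K + 2*K² (B(K) = (K² + K²) + K = 2*K² + K = K + 2*K²)
H(C) = C*(-2 + C) (H(C) = (-2 + C)*C = C*(-2 + C))
(k((29 + H(7))/(-56 + B(3))) - 10714) + 29319 = (((29 + 7*(-2 + 7))/(-56 + 3*(1 + 2*3)))² - 10714) + 29319 = (((29 + 7*5)/(-56 + 3*(1 + 6)))² - 10714) + 29319 = (((29 + 35)/(-56 + 3*7))² - 10714) + 29319 = ((64/(-56 + 21))² - 10714) + 29319 = ((64/(-35))² - 10714) + 29319 = ((64*(-1/35))² - 10714) + 29319 = ((-64/35)² - 10714) + 29319 = (4096/1225 - 10714) + 29319 = -13120554/1225 + 29319 = 22795221/1225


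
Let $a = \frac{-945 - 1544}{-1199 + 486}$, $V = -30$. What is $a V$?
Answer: $- \frac{74670}{713} \approx -104.73$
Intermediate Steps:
$a = \frac{2489}{713}$ ($a = - \frac{2489}{-713} = \left(-2489\right) \left(- \frac{1}{713}\right) = \frac{2489}{713} \approx 3.4909$)
$a V = \frac{2489}{713} \left(-30\right) = - \frac{74670}{713}$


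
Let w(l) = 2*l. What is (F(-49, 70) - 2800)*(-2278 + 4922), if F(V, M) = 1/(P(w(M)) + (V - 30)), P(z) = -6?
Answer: -629274644/85 ≈ -7.4032e+6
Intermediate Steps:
F(V, M) = 1/(-36 + V) (F(V, M) = 1/(-6 + (V - 30)) = 1/(-6 + (-30 + V)) = 1/(-36 + V))
(F(-49, 70) - 2800)*(-2278 + 4922) = (1/(-36 - 49) - 2800)*(-2278 + 4922) = (1/(-85) - 2800)*2644 = (-1/85 - 2800)*2644 = -238001/85*2644 = -629274644/85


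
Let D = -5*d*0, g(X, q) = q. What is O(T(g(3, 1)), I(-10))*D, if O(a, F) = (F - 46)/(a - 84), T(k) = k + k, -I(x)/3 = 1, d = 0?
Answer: 0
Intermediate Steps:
I(x) = -3 (I(x) = -3*1 = -3)
D = 0 (D = -5*0*0 = 0*0 = 0)
T(k) = 2*k
O(a, F) = (-46 + F)/(-84 + a)
O(T(g(3, 1)), I(-10))*D = ((-46 - 3)/(-84 + 2*1))*0 = (-49/(-84 + 2))*0 = (-49/(-82))*0 = -1/82*(-49)*0 = (49/82)*0 = 0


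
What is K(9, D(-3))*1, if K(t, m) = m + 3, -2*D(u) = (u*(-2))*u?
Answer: 12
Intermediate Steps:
D(u) = u**2 (D(u) = -u*(-2)*u/2 = -(-2*u)*u/2 = -(-1)*u**2 = u**2)
K(t, m) = 3 + m
K(9, D(-3))*1 = (3 + (-3)**2)*1 = (3 + 9)*1 = 12*1 = 12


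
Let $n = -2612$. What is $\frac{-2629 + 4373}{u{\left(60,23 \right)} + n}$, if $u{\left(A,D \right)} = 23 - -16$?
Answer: $- \frac{1744}{2573} \approx -0.67781$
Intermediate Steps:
$u{\left(A,D \right)} = 39$ ($u{\left(A,D \right)} = 23 + 16 = 39$)
$\frac{-2629 + 4373}{u{\left(60,23 \right)} + n} = \frac{-2629 + 4373}{39 - 2612} = \frac{1744}{-2573} = 1744 \left(- \frac{1}{2573}\right) = - \frac{1744}{2573}$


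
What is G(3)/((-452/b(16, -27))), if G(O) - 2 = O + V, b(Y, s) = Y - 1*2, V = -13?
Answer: 28/113 ≈ 0.24779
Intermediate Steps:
b(Y, s) = -2 + Y (b(Y, s) = Y - 2 = -2 + Y)
G(O) = -11 + O (G(O) = 2 + (O - 13) = 2 + (-13 + O) = -11 + O)
G(3)/((-452/b(16, -27))) = (-11 + 3)/((-452/(-2 + 16))) = -8/((-452/14)) = -8/((-452*1/14)) = -8/(-226/7) = -8*(-7/226) = 28/113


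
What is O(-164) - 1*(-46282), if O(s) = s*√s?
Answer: 46282 - 328*I*√41 ≈ 46282.0 - 2100.2*I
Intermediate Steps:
O(s) = s^(3/2)
O(-164) - 1*(-46282) = (-164)^(3/2) - 1*(-46282) = -328*I*√41 + 46282 = 46282 - 328*I*√41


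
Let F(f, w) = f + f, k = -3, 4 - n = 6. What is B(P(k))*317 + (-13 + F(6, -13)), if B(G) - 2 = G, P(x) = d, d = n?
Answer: -1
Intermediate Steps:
n = -2 (n = 4 - 1*6 = 4 - 6 = -2)
d = -2
F(f, w) = 2*f
P(x) = -2
B(G) = 2 + G
B(P(k))*317 + (-13 + F(6, -13)) = (2 - 2)*317 + (-13 + 2*6) = 0*317 + (-13 + 12) = 0 - 1 = -1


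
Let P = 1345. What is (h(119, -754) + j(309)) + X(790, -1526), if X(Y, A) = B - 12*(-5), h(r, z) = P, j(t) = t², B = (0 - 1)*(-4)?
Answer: 96890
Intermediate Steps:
B = 4 (B = -1*(-4) = 4)
h(r, z) = 1345
X(Y, A) = 64 (X(Y, A) = 4 - 12*(-5) = 4 + 60 = 64)
(h(119, -754) + j(309)) + X(790, -1526) = (1345 + 309²) + 64 = (1345 + 95481) + 64 = 96826 + 64 = 96890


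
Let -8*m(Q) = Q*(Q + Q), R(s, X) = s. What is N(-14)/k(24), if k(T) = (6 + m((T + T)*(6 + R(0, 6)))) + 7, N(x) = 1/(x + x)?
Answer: 1/580244 ≈ 1.7234e-6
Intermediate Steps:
N(x) = 1/(2*x)
m(Q) = -Q²/4 (m(Q) = -Q*(Q + Q)/8 = -Q*2*Q/8 = -Q²/4)
k(T) = 13 - 36*T² (k(T) = (6 - (6 + 0)²*(T + T)²/4) + 7 = (6 - 144*T²/4) + 7 = (6 - 36*T²) + 7 = 13 - 36*T²)
N(-14)/k(24) = ((½)/(-14))/(13 - 36*24²) = ((½)*(-1/14))/(13 - 36*576) = -1/(28*(13 - 20736)) = -1/28/(-20723) = -1/28*(-1/20723) = 1/580244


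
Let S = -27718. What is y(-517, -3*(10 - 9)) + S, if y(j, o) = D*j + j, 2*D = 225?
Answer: -172795/2 ≈ -86398.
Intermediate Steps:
D = 225/2 (D = (½)*225 = 225/2 ≈ 112.50)
y(j, o) = 227*j/2 (y(j, o) = 225*j/2 + j = 227*j/2)
y(-517, -3*(10 - 9)) + S = (227/2)*(-517) - 27718 = -117359/2 - 27718 = -172795/2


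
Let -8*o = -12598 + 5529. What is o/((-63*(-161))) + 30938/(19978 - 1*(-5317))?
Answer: 2689243427/2052537480 ≈ 1.3102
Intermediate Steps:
o = 7069/8 (o = -(-12598 + 5529)/8 = -1/8*(-7069) = 7069/8 ≈ 883.63)
o/((-63*(-161))) + 30938/(19978 - 1*(-5317)) = 7069/(8*((-63*(-161)))) + 30938/(19978 - 1*(-5317)) = (7069/8)/10143 + 30938/(19978 + 5317) = (7069/8)*(1/10143) + 30938/25295 = 7069/81144 + 30938*(1/25295) = 7069/81144 + 30938/25295 = 2689243427/2052537480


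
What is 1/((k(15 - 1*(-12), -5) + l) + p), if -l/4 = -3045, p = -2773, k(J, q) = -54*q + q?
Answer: 1/9672 ≈ 0.00010339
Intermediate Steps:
k(J, q) = -53*q
l = 12180 (l = -4*(-3045) = 12180)
1/((k(15 - 1*(-12), -5) + l) + p) = 1/((-53*(-5) + 12180) - 2773) = 1/((265 + 12180) - 2773) = 1/(12445 - 2773) = 1/9672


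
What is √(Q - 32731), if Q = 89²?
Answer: I*√24810 ≈ 157.51*I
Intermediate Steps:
Q = 7921
√(Q - 32731) = √(7921 - 32731) = √(-24810) = I*√24810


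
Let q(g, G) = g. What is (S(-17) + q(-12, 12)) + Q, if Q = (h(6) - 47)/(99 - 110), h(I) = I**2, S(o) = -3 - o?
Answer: 3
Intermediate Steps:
Q = 1 (Q = (6**2 - 47)/(99 - 110) = (36 - 47)/(-11) = -11*(-1/11) = 1)
(S(-17) + q(-12, 12)) + Q = ((-3 - 1*(-17)) - 12) + 1 = ((-3 + 17) - 12) + 1 = (14 - 12) + 1 = 2 + 1 = 3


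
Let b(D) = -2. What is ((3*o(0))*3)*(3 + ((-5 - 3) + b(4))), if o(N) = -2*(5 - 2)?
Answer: 378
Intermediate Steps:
o(N) = -6 (o(N) = -2*3 = -6)
((3*o(0))*3)*(3 + ((-5 - 3) + b(4))) = ((3*(-6))*3)*(3 + ((-5 - 3) - 2)) = (-18*3)*(3 + (-8 - 2)) = -54*(3 - 10) = -54*(-7) = 378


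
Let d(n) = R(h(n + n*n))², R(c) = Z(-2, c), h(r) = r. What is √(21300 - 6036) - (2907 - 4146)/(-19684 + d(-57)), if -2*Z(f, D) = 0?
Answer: -177/2812 + 12*√106 ≈ 123.48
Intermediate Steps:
Z(f, D) = 0 (Z(f, D) = -½*0 = 0)
R(c) = 0
d(n) = 0 (d(n) = 0² = 0)
√(21300 - 6036) - (2907 - 4146)/(-19684 + d(-57)) = √(21300 - 6036) - (2907 - 4146)/(-19684 + 0) = √15264 - (-1239)/(-19684) = 12*√106 - (-1239)*(-1)/19684 = 12*√106 - 1*177/2812 = 12*√106 - 177/2812 = -177/2812 + 12*√106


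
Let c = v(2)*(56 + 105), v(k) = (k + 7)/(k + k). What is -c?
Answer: -1449/4 ≈ -362.25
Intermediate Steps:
v(k) = (7 + k)/(2*k) (v(k) = (7 + k)/((2*k)) = (7 + k)*(1/(2*k)) = (7 + k)/(2*k))
c = 1449/4 (c = ((½)*(7 + 2)/2)*(56 + 105) = ((½)*(½)*9)*161 = (9/4)*161 = 1449/4 ≈ 362.25)
-c = -1*1449/4 = -1449/4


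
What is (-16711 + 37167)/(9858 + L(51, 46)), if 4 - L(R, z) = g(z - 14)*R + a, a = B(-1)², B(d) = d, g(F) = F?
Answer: 20456/8229 ≈ 2.4858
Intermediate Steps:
a = 1 (a = (-1)² = 1)
L(R, z) = 3 - R*(-14 + z) (L(R, z) = 4 - ((z - 14)*R + 1) = 4 - ((-14 + z)*R + 1) = 4 - (R*(-14 + z) + 1) = 4 - (1 + R*(-14 + z)) = 4 + (-1 - R*(-14 + z)) = 3 - R*(-14 + z))
(-16711 + 37167)/(9858 + L(51, 46)) = (-16711 + 37167)/(9858 + (3 - 1*51*(-14 + 46))) = 20456/(9858 + (3 - 1*51*32)) = 20456/(9858 + (3 - 1632)) = 20456/(9858 - 1629) = 20456/8229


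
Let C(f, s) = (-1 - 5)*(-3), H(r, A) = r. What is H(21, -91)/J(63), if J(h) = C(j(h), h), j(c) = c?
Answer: 7/6 ≈ 1.1667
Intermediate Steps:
C(f, s) = 18 (C(f, s) = -6*(-3) = 18)
J(h) = 18
H(21, -91)/J(63) = 21/18 = 21*(1/18) = 7/6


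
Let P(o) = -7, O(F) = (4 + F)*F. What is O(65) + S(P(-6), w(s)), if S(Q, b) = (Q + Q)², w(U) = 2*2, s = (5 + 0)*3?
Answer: 4681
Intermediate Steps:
O(F) = F*(4 + F)
s = 15 (s = 5*3 = 15)
w(U) = 4
S(Q, b) = 4*Q² (S(Q, b) = (2*Q)² = 4*Q²)
O(65) + S(P(-6), w(s)) = 65*(4 + 65) + 4*(-7)² = 65*69 + 4*49 = 4485 + 196 = 4681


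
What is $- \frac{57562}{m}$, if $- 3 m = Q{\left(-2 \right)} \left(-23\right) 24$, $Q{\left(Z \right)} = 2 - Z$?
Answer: $- \frac{28781}{368} \approx -78.209$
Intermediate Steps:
$m = 736$ ($m = - \frac{\left(2 - -2\right) \left(-23\right) 24}{3} = - \frac{\left(2 + 2\right) \left(-23\right) 24}{3} = - \frac{4 \left(-23\right) 24}{3} = - \frac{\left(-92\right) 24}{3} = \left(- \frac{1}{3}\right) \left(-2208\right) = 736$)
$- \frac{57562}{m} = - \frac{57562}{736} = \left(-57562\right) \frac{1}{736} = - \frac{28781}{368}$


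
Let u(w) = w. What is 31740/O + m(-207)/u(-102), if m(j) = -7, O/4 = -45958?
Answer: -121916/1171929 ≈ -0.10403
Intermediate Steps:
O = -183832 (O = 4*(-45958) = -183832)
31740/O + m(-207)/u(-102) = 31740/(-183832) - 7/(-102) = 31740*(-1/183832) - 7*(-1/102) = -7935/45958 + 7/102 = -121916/1171929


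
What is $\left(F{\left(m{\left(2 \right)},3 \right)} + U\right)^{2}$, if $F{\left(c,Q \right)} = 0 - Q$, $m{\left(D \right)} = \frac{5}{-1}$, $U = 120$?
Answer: $13689$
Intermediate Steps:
$m{\left(D \right)} = -5$ ($m{\left(D \right)} = 5 \left(-1\right) = -5$)
$F{\left(c,Q \right)} = - Q$
$\left(F{\left(m{\left(2 \right)},3 \right)} + U\right)^{2} = \left(\left(-1\right) 3 + 120\right)^{2} = \left(-3 + 120\right)^{2} = 117^{2} = 13689$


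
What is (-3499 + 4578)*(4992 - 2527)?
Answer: 2659735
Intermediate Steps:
(-3499 + 4578)*(4992 - 2527) = 1079*2465 = 2659735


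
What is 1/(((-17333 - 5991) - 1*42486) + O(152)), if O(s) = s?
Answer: -1/65658 ≈ -1.5230e-5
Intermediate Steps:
1/(((-17333 - 5991) - 1*42486) + O(152)) = 1/(((-17333 - 5991) - 1*42486) + 152) = 1/((-23324 - 42486) + 152) = 1/(-65810 + 152) = 1/(-65658) = -1/65658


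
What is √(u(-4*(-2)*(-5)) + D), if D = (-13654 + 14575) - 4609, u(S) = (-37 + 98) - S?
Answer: I*√3587 ≈ 59.892*I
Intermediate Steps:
u(S) = 61 - S
D = -3688 (D = 921 - 4609 = -3688)
√(u(-4*(-2)*(-5)) + D) = √((61 - (-4*(-2))*(-5)) - 3688) = √((61 - 8*(-5)) - 3688) = √((61 - 1*(-40)) - 3688) = √((61 + 40) - 3688) = √(101 - 3688) = √(-3587) = I*√3587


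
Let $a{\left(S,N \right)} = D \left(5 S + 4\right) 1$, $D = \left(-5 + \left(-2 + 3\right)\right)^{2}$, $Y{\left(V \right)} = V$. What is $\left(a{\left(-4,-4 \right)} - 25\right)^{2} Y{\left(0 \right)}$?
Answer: $0$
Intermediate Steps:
$D = 16$ ($D = \left(-5 + 1\right)^{2} = \left(-4\right)^{2} = 16$)
$a{\left(S,N \right)} = 64 + 80 S$ ($a{\left(S,N \right)} = 16 \left(5 S + 4\right) 1 = 16 \left(4 + 5 S\right) 1 = \left(64 + 80 S\right) 1 = 64 + 80 S$)
$\left(a{\left(-4,-4 \right)} - 25\right)^{2} Y{\left(0 \right)} = \left(\left(64 + 80 \left(-4\right)\right) - 25\right)^{2} \cdot 0 = \left(\left(64 - 320\right) - 25\right)^{2} \cdot 0 = \left(-256 - 25\right)^{2} \cdot 0 = \left(-281\right)^{2} \cdot 0 = 78961 \cdot 0 = 0$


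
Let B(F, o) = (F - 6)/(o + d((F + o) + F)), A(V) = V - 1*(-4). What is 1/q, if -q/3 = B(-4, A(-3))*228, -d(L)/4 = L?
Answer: 29/6840 ≈ 0.0042398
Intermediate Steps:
d(L) = -4*L
A(V) = 4 + V (A(V) = V + 4 = 4 + V)
B(F, o) = (-6 + F)/(-8*F - 3*o) (B(F, o) = (F - 6)/(o - 4*((F + o) + F)) = (-6 + F)/(o - 4*(o + 2*F)) = (-6 + F)/(o + (-8*F - 4*o)) = (-6 + F)/(-8*F - 3*o))
q = 6840/29 (q = -3*(6 - 1*(-4))/(3*(4 - 3) + 8*(-4))*228 = -3*(6 + 4)/(3*1 - 32)*228 = -3*10/(3 - 32)*228 = -3*10/(-29)*228 = -3*(-1/29*10)*228 = -(-30)*228/29 = -3*(-2280/29) = 6840/29 ≈ 235.86)
1/q = 1/(6840/29) = 29/6840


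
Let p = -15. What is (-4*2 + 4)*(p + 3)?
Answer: 48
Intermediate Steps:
(-4*2 + 4)*(p + 3) = (-4*2 + 4)*(-15 + 3) = (-8 + 4)*(-12) = -4*(-12) = 48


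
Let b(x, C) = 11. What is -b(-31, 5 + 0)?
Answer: -11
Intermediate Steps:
-b(-31, 5 + 0) = -1*11 = -11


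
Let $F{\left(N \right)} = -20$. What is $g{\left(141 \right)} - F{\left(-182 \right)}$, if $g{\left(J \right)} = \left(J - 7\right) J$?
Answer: $18914$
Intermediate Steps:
$g{\left(J \right)} = J \left(-7 + J\right)$ ($g{\left(J \right)} = \left(-7 + J\right) J = J \left(-7 + J\right)$)
$g{\left(141 \right)} - F{\left(-182 \right)} = 141 \left(-7 + 141\right) - -20 = 141 \cdot 134 + 20 = 18894 + 20 = 18914$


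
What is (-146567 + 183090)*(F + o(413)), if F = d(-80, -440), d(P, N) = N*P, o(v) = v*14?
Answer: 1496785586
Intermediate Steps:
o(v) = 14*v
F = 35200 (F = -440*(-80) = 35200)
(-146567 + 183090)*(F + o(413)) = (-146567 + 183090)*(35200 + 14*413) = 36523*(35200 + 5782) = 36523*40982 = 1496785586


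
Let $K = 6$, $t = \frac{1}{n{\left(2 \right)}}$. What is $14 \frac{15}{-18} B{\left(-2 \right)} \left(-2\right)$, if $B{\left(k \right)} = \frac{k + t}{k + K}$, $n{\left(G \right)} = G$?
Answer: $- \frac{35}{4} \approx -8.75$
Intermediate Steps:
$t = \frac{1}{2} \approx 0.5$
$B{\left(k \right)} = \frac{\frac{1}{2} + k}{6 + k}$ ($B{\left(k \right)} = \frac{k + \frac{1}{2}}{k + 6} = \frac{\frac{1}{2} + k}{6 + k}$)
$14 \frac{15}{-18} B{\left(-2 \right)} \left(-2\right) = 14 \frac{15}{-18} \frac{\frac{1}{2} - 2}{6 - 2} \left(-2\right) = 14 \cdot 15 \left(- \frac{1}{18}\right) \frac{1}{4} \left(- \frac{3}{2}\right) \left(-2\right) = 14 \left(- \frac{5}{6}\right) \frac{1}{4} \left(- \frac{3}{2}\right) \left(-2\right) = - \frac{35 \left(\left(- \frac{3}{8}\right) \left(-2\right)\right)}{3} = \left(- \frac{35}{3}\right) \frac{3}{4} = - \frac{35}{4}$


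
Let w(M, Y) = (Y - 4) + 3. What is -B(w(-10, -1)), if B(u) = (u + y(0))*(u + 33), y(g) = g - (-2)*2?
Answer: -62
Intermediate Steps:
w(M, Y) = -1 + Y (w(M, Y) = (-4 + Y) + 3 = -1 + Y)
y(g) = 4 + g (y(g) = g - 1*(-4) = g + 4 = 4 + g)
B(u) = (4 + u)*(33 + u) (B(u) = (u + (4 + 0))*(u + 33) = (u + 4)*(33 + u) = (4 + u)*(33 + u))
-B(w(-10, -1)) = -(132 + (-1 - 1)**2 + 37*(-1 - 1)) = -(132 + (-2)**2 + 37*(-2)) = -(132 + 4 - 74) = -1*62 = -62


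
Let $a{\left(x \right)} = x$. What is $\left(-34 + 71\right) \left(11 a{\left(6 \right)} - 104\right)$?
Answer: $-1406$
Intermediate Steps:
$\left(-34 + 71\right) \left(11 a{\left(6 \right)} - 104\right) = \left(-34 + 71\right) \left(11 \cdot 6 - 104\right) = 37 \left(66 - 104\right) = 37 \left(-38\right) = -1406$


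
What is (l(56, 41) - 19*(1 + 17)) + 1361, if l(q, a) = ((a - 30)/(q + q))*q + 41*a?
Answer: 5411/2 ≈ 2705.5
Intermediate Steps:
l(q, a) = -15 + 83*a/2 (l(q, a) = ((-30 + a)/((2*q)))*q + 41*a = ((-30 + a)*(1/(2*q)))*q + 41*a = ((-30 + a)/(2*q))*q + 41*a = (-15 + a/2) + 41*a = -15 + 83*a/2)
(l(56, 41) - 19*(1 + 17)) + 1361 = ((-15 + (83/2)*41) - 19*(1 + 17)) + 1361 = ((-15 + 3403/2) - 19*18) + 1361 = (3373/2 - 342) + 1361 = 2689/2 + 1361 = 5411/2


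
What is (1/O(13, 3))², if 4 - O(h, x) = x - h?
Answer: 1/196 ≈ 0.0051020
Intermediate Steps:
O(h, x) = 4 + h - x (O(h, x) = 4 - (x - h) = 4 + (h - x) = 4 + h - x)
(1/O(13, 3))² = (1/(4 + 13 - 1*3))² = (1/(4 + 13 - 3))² = (1/14)² = 1/196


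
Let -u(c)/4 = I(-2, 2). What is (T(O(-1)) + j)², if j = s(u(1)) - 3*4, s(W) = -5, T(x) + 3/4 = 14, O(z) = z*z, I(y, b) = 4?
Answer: 225/16 ≈ 14.063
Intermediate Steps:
O(z) = z²
u(c) = -16 (u(c) = -4*4 = -16)
T(x) = 53/4 (T(x) = -¾ + 14 = 53/4)
j = -17 (j = -5 - 3*4 = -5 - 12 = -17)
(T(O(-1)) + j)² = (53/4 - 17)² = (-15/4)² = 225/16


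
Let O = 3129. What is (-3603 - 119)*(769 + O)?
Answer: -14508356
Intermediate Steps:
(-3603 - 119)*(769 + O) = (-3603 - 119)*(769 + 3129) = -3722*3898 = -14508356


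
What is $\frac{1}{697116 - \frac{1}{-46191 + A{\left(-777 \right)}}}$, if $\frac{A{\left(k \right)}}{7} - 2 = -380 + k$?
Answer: $\frac{54276}{37836668017} \approx 1.4345 \cdot 10^{-6}$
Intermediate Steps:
$A{\left(k \right)} = -2646 + 7 k$ ($A{\left(k \right)} = 14 + 7 \left(-380 + k\right) = 14 + \left(-2660 + 7 k\right) = -2646 + 7 k$)
$\frac{1}{697116 - \frac{1}{-46191 + A{\left(-777 \right)}}} = \frac{1}{697116 - \frac{1}{-46191 + \left(-2646 + 7 \left(-777\right)\right)}} = \frac{1}{697116 - \frac{1}{-46191 - 8085}} = \frac{1}{697116 - \frac{1}{-54276}} = \frac{1}{697116 - - \frac{1}{54276}} = \frac{1}{697116 + \frac{1}{54276}} = \frac{1}{\frac{37836668017}{54276}} = \frac{54276}{37836668017}$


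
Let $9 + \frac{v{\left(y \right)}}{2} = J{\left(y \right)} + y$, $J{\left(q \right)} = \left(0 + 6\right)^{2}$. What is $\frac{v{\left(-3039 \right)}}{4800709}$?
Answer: $- \frac{6024}{4800709} \approx -0.0012548$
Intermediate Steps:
$J{\left(q \right)} = 36$ ($J{\left(q \right)} = 6^{2} = 36$)
$v{\left(y \right)} = 54 + 2 y$ ($v{\left(y \right)} = -18 + 2 \left(36 + y\right) = -18 + \left(72 + 2 y\right) = 54 + 2 y$)
$\frac{v{\left(-3039 \right)}}{4800709} = \frac{54 + 2 \left(-3039\right)}{4800709} = \left(54 - 6078\right) \frac{1}{4800709} = \left(-6024\right) \frac{1}{4800709} = - \frac{6024}{4800709}$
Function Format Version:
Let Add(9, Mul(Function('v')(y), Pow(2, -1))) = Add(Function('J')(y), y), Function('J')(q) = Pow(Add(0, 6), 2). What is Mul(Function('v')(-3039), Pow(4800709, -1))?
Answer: Rational(-6024, 4800709) ≈ -0.0012548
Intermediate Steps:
Function('J')(q) = 36 (Function('J')(q) = Pow(6, 2) = 36)
Function('v')(y) = Add(54, Mul(2, y)) (Function('v')(y) = Add(-18, Mul(2, Add(36, y))) = Add(-18, Add(72, Mul(2, y))) = Add(54, Mul(2, y)))
Mul(Function('v')(-3039), Pow(4800709, -1)) = Mul(Add(54, Mul(2, -3039)), Pow(4800709, -1)) = Mul(Add(54, -6078), Rational(1, 4800709)) = Mul(-6024, Rational(1, 4800709)) = Rational(-6024, 4800709)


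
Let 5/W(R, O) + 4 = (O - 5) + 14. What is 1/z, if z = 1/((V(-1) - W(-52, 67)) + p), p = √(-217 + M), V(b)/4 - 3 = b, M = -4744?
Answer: 571/72 + 11*I*√41 ≈ 7.9306 + 70.434*I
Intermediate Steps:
V(b) = 12 + 4*b
W(R, O) = 5/(5 + O) (W(R, O) = 5/(-4 + ((O - 5) + 14)) = 5/(-4 + ((-5 + O) + 14)) = 5/(-4 + (9 + O)) = 5/(5 + O))
p = 11*I*√41 (p = √(-217 - 4744) = √(-4961) = 11*I*√41 ≈ 70.434*I)
z = 1/(571/72 + 11*I*√41) (z = 1/(((12 + 4*(-1)) - 5/(5 + 67)) + 11*I*√41) = 1/(((12 - 4) - 5/72) + 11*I*√41) = 1/((8 - 5/72) + 11*I*√41) = 1/(571/72 + 11*I*√41) ≈ 0.0015786 - 0.01402*I)
1/z = 1/(41112/26043865 - 57024*I*√41/26043865)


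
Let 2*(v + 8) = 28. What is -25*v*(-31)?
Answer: 4650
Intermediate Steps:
v = 6 (v = -8 + (1/2)*28 = -8 + 14 = 6)
-25*v*(-31) = -25*6*(-31) = -150*(-31) = 4650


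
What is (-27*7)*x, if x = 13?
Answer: -2457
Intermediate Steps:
(-27*7)*x = -27*7*13 = -189*13 = -2457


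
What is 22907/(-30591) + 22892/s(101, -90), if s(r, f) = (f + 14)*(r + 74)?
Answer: -251238068/101715075 ≈ -2.4700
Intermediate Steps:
s(r, f) = (14 + f)*(74 + r)
22907/(-30591) + 22892/s(101, -90) = 22907/(-30591) + 22892/(1036 + 14*101 + 74*(-90) - 90*101) = 22907*(-1/30591) + 22892/(1036 + 1414 - 6660 - 9090) = -22907/30591 + 22892/(-13300) = -22907/30591 + 22892*(-1/13300) = -22907/30591 - 5723/3325 = -251238068/101715075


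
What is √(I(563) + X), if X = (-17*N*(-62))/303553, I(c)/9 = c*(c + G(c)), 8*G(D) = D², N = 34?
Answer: √300188784269146762966/1214212 ≈ 14269.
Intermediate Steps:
G(D) = D²/8
I(c) = 9*c*(c + c²/8) (I(c) = 9*(c*(c + c²/8)) = 9*c*(c + c²/8))
X = 35836/303553 (X = (-17*34*(-62))/303553 = -578*(-62)*(1/303553) = 35836*(1/303553) = 35836/303553 ≈ 0.11806)
√(I(563) + X) = √((9/8)*563²*(8 + 563) + 35836/303553) = √((9/8)*316969*571 + 35836/303553) = √(1628903691/8 + 35836/303553) = √(494458602400811/2428424) = √300188784269146762966/1214212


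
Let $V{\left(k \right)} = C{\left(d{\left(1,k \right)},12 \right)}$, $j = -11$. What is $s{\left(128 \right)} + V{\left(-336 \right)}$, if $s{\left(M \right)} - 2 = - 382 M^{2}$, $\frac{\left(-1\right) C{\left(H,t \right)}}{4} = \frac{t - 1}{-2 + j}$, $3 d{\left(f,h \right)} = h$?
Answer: $- \frac{81362874}{13} \approx -6.2587 \cdot 10^{6}$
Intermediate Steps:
$d{\left(f,h \right)} = \frac{h}{3}$
$C{\left(H,t \right)} = - \frac{4}{13} + \frac{4 t}{13}$ ($C{\left(H,t \right)} = - 4 \frac{t - 1}{-2 - 11} = - 4 \frac{-1 + t}{-13} = - 4 \left(-1 + t\right) \left(- \frac{1}{13}\right) = - 4 \left(\frac{1}{13} - \frac{t}{13}\right) = - \frac{4}{13} + \frac{4 t}{13}$)
$V{\left(k \right)} = \frac{44}{13}$ ($V{\left(k \right)} = - \frac{4}{13} + \frac{4}{13} \cdot 12 = - \frac{4}{13} + \frac{48}{13} = \frac{44}{13}$)
$s{\left(M \right)} = 2 - 382 M^{2}$
$s{\left(128 \right)} + V{\left(-336 \right)} = \left(2 - 382 \cdot 128^{2}\right) + \frac{44}{13} = \left(2 - 6258688\right) + \frac{44}{13} = -6258686 + \frac{44}{13} = - \frac{81362874}{13}$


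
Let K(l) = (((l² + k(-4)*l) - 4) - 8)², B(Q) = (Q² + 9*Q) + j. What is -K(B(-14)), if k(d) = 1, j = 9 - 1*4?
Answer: -32353344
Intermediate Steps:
j = 5 (j = 9 - 4 = 5)
B(Q) = 5 + Q² + 9*Q (B(Q) = (Q² + 9*Q) + 5 = 5 + Q² + 9*Q)
K(l) = (-12 + l + l²)² (K(l) = (((l² + 1*l) - 4) - 8)² = (((l² + l) - 4) - 8)² = (((l + l²) - 4) - 8)² = ((-4 + l + l²) - 8)² = (-12 + l + l²)²)
-K(B(-14)) = -(-12 + (5 + (-14)² + 9*(-14)) + (5 + (-14)² + 9*(-14))²)² = -(-12 + (5 + 196 - 126) + (5 + 196 - 126)²)² = -(-12 + 75 + 75²)² = -(-12 + 75 + 5625)² = -1*5688² = -1*32353344 = -32353344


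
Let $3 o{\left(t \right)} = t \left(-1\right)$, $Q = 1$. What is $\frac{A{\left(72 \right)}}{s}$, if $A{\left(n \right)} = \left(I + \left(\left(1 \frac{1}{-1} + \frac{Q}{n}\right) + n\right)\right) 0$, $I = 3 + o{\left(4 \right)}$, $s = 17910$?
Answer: $0$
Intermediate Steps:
$o{\left(t \right)} = - \frac{t}{3}$ ($o{\left(t \right)} = \frac{t \left(-1\right)}{3} = \frac{\left(-1\right) t}{3} = - \frac{t}{3}$)
$I = \frac{5}{3}$ ($I = 3 - \frac{4}{3} = \frac{5}{3} \approx 1.6667$)
$A{\left(n \right)} = 0$ ($A{\left(n \right)} = \left(\frac{5}{3} + \left(\left(1 \frac{1}{-1} + 1 \frac{1}{n}\right) + n\right)\right) 0 = \left(\frac{5}{3} + \left(\left(1 \left(-1\right) + \frac{1}{n}\right) + n\right)\right) 0 = \left(\frac{5}{3} - \left(1 - n - \frac{1}{n}\right)\right) 0 = \left(\frac{5}{3} + \left(-1 + n + \frac{1}{n}\right)\right) 0 = \left(\frac{2}{3} + n + \frac{1}{n}\right) 0 = 0$)
$\frac{A{\left(72 \right)}}{s} = \frac{0}{17910} = 0 \cdot \frac{1}{17910} = 0$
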